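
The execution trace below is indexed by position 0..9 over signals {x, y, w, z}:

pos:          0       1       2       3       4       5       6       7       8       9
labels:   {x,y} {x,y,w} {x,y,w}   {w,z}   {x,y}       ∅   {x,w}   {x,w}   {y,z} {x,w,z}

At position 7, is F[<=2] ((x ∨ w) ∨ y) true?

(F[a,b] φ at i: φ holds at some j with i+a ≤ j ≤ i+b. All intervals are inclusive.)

Check ((x ∨ w) ∨ y) at each j in [7,9]:
  j=7: true
  j=8: true
  j=9: true
Found at j=7 → formula holds.

True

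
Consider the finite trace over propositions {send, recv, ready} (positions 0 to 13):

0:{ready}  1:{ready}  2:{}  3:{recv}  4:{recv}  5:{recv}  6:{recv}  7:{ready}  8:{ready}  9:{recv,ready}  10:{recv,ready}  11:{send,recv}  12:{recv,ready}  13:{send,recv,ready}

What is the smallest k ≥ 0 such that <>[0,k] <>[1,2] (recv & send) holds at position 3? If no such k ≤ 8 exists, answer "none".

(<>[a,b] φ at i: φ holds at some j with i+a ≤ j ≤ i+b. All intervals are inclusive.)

6

Scan j = 3,4,… for <>[1,2] (recv & send):
  j=3: fails
  j=4: fails
  j=5: fails
  j=6: fails
  j=7: fails
  j=8: fails
  j=9: holds
First hit at j=9, so smallest k = 9-3 = 6.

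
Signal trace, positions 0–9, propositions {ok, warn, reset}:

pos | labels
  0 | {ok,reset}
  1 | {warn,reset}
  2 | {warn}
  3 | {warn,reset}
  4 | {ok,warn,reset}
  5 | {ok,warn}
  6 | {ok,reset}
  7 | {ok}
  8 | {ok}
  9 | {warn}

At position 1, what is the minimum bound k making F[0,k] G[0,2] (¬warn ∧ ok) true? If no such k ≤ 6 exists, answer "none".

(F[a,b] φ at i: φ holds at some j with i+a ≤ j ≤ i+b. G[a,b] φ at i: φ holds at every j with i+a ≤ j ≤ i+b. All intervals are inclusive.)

5

Scan j = 1,2,… for G[0,2] (¬warn ∧ ok):
  j=1: fails
  j=2: fails
  j=3: fails
  j=4: fails
  j=5: fails
  j=6: holds
First hit at j=6, so smallest k = 6-1 = 5.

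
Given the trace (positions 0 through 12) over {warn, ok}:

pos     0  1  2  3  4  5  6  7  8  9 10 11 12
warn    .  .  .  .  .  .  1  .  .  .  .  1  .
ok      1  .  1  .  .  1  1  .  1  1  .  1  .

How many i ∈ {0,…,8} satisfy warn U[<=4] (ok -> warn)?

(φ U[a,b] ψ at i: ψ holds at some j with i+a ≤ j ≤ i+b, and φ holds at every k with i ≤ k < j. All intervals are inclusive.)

5

Evaluate at each i in [0,8]:
  i=0: ✗ (lhs fails at k=0 before rhs at j=1)
  i=1: ✓ (rhs at j=1)
  i=2: ✗ (lhs fails at k=2 before rhs at j=3)
  i=3: ✓ (rhs at j=3)
  i=4: ✓ (rhs at j=4)
  i=5: ✗ (lhs fails at k=5 before rhs at j=6)
  i=6: ✓ (rhs at j=6)
  i=7: ✓ (rhs at j=7)
  i=8: ✗ (lhs fails at k=8 before rhs at j=10)
Positions where it holds: {1, 3, 4, 6, 7} → 5.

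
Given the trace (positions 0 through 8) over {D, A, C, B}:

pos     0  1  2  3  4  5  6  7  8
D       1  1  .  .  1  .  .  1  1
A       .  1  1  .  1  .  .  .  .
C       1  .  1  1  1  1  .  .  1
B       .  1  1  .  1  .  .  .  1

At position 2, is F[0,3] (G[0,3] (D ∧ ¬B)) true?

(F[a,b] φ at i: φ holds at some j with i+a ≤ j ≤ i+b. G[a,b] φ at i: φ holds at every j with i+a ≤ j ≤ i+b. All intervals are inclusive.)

Does not hold

Check G[0,3] (D ∧ ¬B) at each j in [2,5]:
  j=2: fails at 2
  j=3: fails at 3
  j=4: fails at 4
  j=5: fails at 5
No position in the window satisfies it → formula fails.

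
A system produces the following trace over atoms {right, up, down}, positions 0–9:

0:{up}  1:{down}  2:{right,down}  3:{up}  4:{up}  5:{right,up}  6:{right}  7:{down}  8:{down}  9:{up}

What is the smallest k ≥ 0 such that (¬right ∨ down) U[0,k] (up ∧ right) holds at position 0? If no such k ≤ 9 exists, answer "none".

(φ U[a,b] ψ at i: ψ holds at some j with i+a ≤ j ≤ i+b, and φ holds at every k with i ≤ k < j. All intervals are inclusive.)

Need earliest j ≥ 0 with (up ∧ right), and (¬right ∨ down) at every k in [0,j-1].
  j=0: rhs fails.
  j=1: rhs fails.
  j=2: rhs fails.
  j=3: rhs fails.
  j=4: rhs fails.
  j=5: rhs holds; lhs holds on [0,4]. k = 5.

5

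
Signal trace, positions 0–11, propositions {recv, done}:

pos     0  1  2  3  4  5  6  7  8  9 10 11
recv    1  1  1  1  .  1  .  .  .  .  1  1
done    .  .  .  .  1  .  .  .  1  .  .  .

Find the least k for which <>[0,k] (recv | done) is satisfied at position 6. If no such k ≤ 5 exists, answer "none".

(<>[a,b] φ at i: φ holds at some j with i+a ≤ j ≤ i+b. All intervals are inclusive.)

Scan j = 6,7,… for (recv | done):
  j=6: fails
  j=7: fails
  j=8: holds
First hit at j=8, so smallest k = 8-6 = 2.

2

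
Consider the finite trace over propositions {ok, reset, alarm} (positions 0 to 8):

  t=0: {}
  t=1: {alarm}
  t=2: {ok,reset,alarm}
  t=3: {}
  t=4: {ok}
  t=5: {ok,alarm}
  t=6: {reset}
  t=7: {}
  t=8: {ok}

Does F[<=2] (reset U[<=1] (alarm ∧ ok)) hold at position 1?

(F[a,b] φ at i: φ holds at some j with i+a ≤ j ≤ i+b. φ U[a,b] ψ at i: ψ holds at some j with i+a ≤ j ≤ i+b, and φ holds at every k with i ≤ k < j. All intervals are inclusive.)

Check (reset U[<=1] (alarm ∧ ok)) at each j in [1,3]:
  j=1: fails
  j=2: holds
  j=3: fails
Found at j=2 → formula holds.

Yes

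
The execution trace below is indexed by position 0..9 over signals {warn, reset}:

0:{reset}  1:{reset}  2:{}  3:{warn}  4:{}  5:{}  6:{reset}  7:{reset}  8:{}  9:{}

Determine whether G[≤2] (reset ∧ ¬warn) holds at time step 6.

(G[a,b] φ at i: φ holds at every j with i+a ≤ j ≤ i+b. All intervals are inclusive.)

No

Check (reset ∧ ¬warn) at every j in [6,8]:
  j=6: true
  j=7: true
  j=8: false
Fails at j=8 → formula fails.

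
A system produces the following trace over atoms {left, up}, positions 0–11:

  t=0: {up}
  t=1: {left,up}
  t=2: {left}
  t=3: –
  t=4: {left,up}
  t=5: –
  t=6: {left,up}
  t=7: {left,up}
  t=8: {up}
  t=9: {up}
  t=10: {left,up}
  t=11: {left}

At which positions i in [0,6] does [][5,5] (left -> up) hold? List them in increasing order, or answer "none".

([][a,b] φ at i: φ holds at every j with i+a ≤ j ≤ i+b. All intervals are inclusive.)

0, 1, 2, 3, 4, 5

Evaluate at each i in [0,6]:
  i=0: ✓ (all of [5,5])
  i=1: ✓ (all of [6,6])
  i=2: ✓ (all of [7,7])
  i=3: ✓ (all of [8,8])
  i=4: ✓ (all of [9,9])
  i=5: ✓ (all of [10,10])
  i=6: ✗ (fails at j=11)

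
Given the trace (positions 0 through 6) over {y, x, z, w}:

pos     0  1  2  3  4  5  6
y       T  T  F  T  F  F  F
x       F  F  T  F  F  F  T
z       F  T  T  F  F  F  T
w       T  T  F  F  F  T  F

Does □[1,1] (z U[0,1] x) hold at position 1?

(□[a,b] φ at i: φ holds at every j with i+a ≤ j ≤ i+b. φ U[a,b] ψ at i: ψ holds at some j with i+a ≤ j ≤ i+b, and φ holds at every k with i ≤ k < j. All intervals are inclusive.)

Holds

Check (z U[0,1] x) at every j in [2,2]:
  j=2: holds
All positions satisfy it → formula holds.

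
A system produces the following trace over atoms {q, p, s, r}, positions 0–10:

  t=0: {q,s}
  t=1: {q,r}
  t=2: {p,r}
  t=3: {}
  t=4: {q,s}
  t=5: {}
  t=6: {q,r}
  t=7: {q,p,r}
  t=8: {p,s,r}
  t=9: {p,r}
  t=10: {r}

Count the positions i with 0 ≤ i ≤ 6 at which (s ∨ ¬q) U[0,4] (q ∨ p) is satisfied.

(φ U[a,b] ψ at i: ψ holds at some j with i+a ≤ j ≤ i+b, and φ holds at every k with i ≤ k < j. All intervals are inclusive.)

7

Evaluate at each i in [0,6]:
  i=0: ✓ (rhs at j=0)
  i=1: ✓ (rhs at j=1)
  i=2: ✓ (rhs at j=2)
  i=3: ✓ (rhs at j=4; lhs holds on [3,3])
  i=4: ✓ (rhs at j=4)
  i=5: ✓ (rhs at j=6; lhs holds on [5,5])
  i=6: ✓ (rhs at j=6)
Positions where it holds: {0, 1, 2, 3, 4, 5, 6} → 7.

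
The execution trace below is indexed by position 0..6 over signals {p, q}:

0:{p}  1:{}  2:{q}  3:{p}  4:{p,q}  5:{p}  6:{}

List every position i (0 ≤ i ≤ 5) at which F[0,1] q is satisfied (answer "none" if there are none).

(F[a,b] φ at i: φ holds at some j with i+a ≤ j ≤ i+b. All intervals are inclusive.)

1, 2, 3, 4

Evaluate at each i in [0,5]:
  i=0: ✗ (none in [0,1])
  i=1: ✓ (witness j=2)
  i=2: ✓ (witness j=2)
  i=3: ✓ (witness j=4)
  i=4: ✓ (witness j=4)
  i=5: ✗ (none in [5,6])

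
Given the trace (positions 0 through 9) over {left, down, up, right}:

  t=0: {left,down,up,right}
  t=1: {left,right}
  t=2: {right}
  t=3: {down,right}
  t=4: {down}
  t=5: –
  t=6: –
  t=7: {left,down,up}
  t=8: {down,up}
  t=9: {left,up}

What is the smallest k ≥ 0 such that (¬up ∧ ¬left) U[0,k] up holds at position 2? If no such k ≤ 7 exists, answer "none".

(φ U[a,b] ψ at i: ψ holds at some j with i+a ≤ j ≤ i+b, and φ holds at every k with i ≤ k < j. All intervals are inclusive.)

5

Need earliest j ≥ 2 with up, and (¬up ∧ ¬left) at every k in [2,j-1].
  j=2: rhs fails.
  j=3: rhs fails.
  j=4: rhs fails.
  j=5: rhs fails.
  j=6: rhs fails.
  j=7: rhs holds; lhs holds on [2,6]. k = 5.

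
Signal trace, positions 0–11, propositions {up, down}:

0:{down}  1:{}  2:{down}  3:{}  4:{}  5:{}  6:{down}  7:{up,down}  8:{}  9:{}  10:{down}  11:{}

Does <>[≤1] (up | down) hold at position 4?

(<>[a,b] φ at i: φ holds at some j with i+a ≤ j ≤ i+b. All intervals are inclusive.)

No

Check (up | down) at each j in [4,5]:
  j=4: false
  j=5: false
No position in the window satisfies it → formula fails.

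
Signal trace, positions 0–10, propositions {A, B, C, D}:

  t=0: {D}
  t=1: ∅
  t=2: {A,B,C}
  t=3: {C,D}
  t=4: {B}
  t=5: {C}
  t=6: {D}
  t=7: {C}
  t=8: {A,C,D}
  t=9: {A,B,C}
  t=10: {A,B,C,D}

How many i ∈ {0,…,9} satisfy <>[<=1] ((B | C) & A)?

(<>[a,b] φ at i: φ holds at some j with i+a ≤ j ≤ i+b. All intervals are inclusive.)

Evaluate at each i in [0,9]:
  i=0: ✗ (none in [0,1])
  i=1: ✓ (witness j=2)
  i=2: ✓ (witness j=2)
  i=3: ✗ (none in [3,4])
  i=4: ✗ (none in [4,5])
  i=5: ✗ (none in [5,6])
  i=6: ✗ (none in [6,7])
  i=7: ✓ (witness j=8)
  i=8: ✓ (witness j=8)
  i=9: ✓ (witness j=9)
Positions where it holds: {1, 2, 7, 8, 9} → 5.

5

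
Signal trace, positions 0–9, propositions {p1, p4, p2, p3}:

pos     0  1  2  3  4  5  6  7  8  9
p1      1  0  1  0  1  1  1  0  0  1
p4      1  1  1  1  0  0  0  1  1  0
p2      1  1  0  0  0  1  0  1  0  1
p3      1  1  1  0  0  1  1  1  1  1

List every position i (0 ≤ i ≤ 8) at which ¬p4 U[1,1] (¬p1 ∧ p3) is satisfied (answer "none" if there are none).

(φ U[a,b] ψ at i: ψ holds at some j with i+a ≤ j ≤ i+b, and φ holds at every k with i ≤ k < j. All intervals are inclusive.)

6

Evaluate at each i in [0,8]:
  i=0: ✗ (lhs fails at k=0 before rhs at j=1)
  i=1: ✗ (no rhs in [2,2])
  i=2: ✗ (no rhs in [3,3])
  i=3: ✗ (no rhs in [4,4])
  i=4: ✗ (no rhs in [5,5])
  i=5: ✗ (no rhs in [6,6])
  i=6: ✓ (rhs at j=7; lhs holds on [6,6])
  i=7: ✗ (lhs fails at k=7 before rhs at j=8)
  i=8: ✗ (no rhs in [9,9])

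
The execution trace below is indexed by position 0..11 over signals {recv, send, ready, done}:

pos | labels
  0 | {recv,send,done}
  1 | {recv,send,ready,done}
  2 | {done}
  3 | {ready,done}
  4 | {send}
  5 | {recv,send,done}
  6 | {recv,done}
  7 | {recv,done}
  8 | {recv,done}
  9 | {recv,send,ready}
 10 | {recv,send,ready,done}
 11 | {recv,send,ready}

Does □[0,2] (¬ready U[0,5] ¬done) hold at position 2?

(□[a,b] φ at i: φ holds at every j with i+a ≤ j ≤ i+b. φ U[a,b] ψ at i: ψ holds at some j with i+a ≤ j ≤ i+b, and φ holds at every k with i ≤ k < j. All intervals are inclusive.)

Does not hold

Check (¬ready U[0,5] ¬done) at every j in [2,4]:
  j=2: fails
  j=3: fails
  j=4: holds
Fails at j=2 → formula fails.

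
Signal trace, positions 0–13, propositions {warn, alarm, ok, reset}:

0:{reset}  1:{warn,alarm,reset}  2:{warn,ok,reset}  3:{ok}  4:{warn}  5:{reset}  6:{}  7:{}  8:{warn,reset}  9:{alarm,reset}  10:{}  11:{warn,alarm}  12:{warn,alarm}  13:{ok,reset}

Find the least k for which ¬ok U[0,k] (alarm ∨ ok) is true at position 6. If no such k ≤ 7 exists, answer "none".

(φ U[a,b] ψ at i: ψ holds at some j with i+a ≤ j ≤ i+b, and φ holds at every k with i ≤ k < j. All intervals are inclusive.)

Need earliest j ≥ 6 with (alarm ∨ ok), and ¬ok at every k in [6,j-1].
  j=6: rhs fails.
  j=7: rhs fails.
  j=8: rhs fails.
  j=9: rhs holds; lhs holds on [6,8]. k = 3.

3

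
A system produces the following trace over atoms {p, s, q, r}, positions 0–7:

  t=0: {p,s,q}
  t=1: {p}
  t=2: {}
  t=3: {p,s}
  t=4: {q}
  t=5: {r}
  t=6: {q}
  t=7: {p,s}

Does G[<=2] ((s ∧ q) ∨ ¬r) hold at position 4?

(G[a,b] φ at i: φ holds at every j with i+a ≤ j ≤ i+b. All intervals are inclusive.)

Check ((s ∧ q) ∨ ¬r) at every j in [4,6]:
  j=4: true
  j=5: false
  j=6: true
Fails at j=5 → formula fails.

No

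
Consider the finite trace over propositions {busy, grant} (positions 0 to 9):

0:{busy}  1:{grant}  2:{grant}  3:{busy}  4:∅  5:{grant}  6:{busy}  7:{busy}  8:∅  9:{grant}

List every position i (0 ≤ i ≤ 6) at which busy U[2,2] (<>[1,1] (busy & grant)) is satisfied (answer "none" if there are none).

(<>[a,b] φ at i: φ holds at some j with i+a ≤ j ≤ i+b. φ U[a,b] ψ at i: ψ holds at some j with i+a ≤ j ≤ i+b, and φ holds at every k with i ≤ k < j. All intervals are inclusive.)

none

Evaluate at each i in [0,6]:
  i=0: ✗ (no rhs in [2,2])
  i=1: ✗ (no rhs in [3,3])
  i=2: ✗ (no rhs in [4,4])
  i=3: ✗ (no rhs in [5,5])
  i=4: ✗ (no rhs in [6,6])
  i=5: ✗ (no rhs in [7,7])
  i=6: ✗ (no rhs in [8,8])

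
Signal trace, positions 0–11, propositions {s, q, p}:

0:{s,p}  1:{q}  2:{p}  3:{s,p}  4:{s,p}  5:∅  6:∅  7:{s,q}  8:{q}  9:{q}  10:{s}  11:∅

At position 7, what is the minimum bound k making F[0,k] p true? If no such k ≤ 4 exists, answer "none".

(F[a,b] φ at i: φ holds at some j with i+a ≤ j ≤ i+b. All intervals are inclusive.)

Scan j = 7,8,… for p:
  j=7: fails
  j=8: fails
  j=9: fails
  j=10: fails
  j=11: fails
No j in [7,11] satisfies it → none.

none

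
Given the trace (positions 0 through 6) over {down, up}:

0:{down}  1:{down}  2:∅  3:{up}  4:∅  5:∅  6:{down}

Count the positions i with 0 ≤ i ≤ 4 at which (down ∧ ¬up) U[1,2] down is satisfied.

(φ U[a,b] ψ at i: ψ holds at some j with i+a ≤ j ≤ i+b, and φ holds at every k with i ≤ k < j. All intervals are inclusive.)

1

Evaluate at each i in [0,4]:
  i=0: ✓ (rhs at j=1; lhs holds on [0,0])
  i=1: ✗ (no rhs in [2,3])
  i=2: ✗ (no rhs in [3,4])
  i=3: ✗ (no rhs in [4,5])
  i=4: ✗ (lhs fails at k=4 before rhs at j=6)
Positions where it holds: {0} → 1.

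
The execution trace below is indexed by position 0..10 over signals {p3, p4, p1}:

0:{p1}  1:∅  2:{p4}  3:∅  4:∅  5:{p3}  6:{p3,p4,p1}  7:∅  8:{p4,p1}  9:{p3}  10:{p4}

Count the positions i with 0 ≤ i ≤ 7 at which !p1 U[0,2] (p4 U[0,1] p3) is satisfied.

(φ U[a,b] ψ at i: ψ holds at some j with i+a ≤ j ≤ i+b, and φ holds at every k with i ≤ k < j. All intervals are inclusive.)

5

Evaluate at each i in [0,7]:
  i=0: ✗ (no rhs in [0,2])
  i=1: ✗ (no rhs in [1,3])
  i=2: ✗ (no rhs in [2,4])
  i=3: ✓ (rhs at j=5; lhs holds on [3,4])
  i=4: ✓ (rhs at j=5; lhs holds on [4,4])
  i=5: ✓ (rhs at j=5)
  i=6: ✓ (rhs at j=6)
  i=7: ✓ (rhs at j=8; lhs holds on [7,7])
Positions where it holds: {3, 4, 5, 6, 7} → 5.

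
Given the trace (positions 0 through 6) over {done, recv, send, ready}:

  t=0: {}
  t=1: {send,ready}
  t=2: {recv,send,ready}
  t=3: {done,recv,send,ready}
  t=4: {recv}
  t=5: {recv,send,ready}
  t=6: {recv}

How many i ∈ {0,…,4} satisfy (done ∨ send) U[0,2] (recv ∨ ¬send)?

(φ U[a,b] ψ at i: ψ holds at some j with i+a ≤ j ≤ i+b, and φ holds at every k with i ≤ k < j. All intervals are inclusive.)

Evaluate at each i in [0,4]:
  i=0: ✓ (rhs at j=0)
  i=1: ✓ (rhs at j=2; lhs holds on [1,1])
  i=2: ✓ (rhs at j=2)
  i=3: ✓ (rhs at j=3)
  i=4: ✓ (rhs at j=4)
Positions where it holds: {0, 1, 2, 3, 4} → 5.

5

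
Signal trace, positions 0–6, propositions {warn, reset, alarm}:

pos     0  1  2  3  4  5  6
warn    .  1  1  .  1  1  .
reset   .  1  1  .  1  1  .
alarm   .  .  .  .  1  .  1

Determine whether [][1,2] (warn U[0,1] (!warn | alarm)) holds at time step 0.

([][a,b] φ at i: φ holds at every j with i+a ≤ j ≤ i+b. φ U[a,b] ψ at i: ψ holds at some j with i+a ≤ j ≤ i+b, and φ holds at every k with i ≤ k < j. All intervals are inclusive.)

No

Check (warn U[0,1] (!warn | alarm)) at every j in [1,2]:
  j=1: fails
  j=2: holds
Fails at j=1 → formula fails.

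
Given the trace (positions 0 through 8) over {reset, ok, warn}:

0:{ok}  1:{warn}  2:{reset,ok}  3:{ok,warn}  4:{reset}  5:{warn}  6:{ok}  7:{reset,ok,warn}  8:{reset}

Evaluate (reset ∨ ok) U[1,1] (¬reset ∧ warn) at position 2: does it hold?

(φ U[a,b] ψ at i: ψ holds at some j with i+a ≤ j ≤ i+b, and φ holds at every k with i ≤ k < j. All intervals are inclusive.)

Holds

Need some j in [3,3] with (¬reset ∧ warn), and (reset ∨ ok) at every k in [2,j-1].
  j=3: (¬reset ∧ warn) holds; (reset ∨ ok) holds at every k in [2,2] → satisfied.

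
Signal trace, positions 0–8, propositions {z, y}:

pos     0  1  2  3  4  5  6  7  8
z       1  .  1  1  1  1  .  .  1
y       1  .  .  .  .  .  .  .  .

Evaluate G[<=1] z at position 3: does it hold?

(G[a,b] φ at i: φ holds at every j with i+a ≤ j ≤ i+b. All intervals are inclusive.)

Check z at every j in [3,4]:
  j=3: true
  j=4: true
All positions satisfy it → formula holds.

Holds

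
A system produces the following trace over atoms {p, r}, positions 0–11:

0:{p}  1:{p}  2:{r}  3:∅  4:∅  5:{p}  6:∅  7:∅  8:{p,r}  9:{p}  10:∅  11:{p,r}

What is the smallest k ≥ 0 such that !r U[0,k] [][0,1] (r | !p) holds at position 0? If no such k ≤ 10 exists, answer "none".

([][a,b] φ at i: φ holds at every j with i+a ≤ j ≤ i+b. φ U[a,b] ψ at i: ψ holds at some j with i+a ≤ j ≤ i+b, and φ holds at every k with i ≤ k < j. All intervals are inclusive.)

2

Need earliest j ≥ 0 with [][0,1] (r | !p), and !r at every k in [0,j-1].
  j=0: rhs fails.
  j=1: rhs fails.
  j=2: rhs holds; lhs holds on [0,1]. k = 2.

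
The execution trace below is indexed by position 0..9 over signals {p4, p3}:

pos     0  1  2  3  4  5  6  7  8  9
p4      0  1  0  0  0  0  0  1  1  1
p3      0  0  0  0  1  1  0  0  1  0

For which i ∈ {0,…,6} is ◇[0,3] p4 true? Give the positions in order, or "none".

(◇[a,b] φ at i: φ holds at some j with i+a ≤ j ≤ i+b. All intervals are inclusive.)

0, 1, 4, 5, 6

Evaluate at each i in [0,6]:
  i=0: ✓ (witness j=1)
  i=1: ✓ (witness j=1)
  i=2: ✗ (none in [2,5])
  i=3: ✗ (none in [3,6])
  i=4: ✓ (witness j=7)
  i=5: ✓ (witness j=7)
  i=6: ✓ (witness j=7)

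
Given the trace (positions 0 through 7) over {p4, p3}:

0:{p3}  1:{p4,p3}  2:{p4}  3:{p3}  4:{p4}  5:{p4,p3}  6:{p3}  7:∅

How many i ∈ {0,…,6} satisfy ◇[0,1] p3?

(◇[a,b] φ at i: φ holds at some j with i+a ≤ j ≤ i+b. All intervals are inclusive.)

7

Evaluate at each i in [0,6]:
  i=0: ✓ (witness j=0)
  i=1: ✓ (witness j=1)
  i=2: ✓ (witness j=3)
  i=3: ✓ (witness j=3)
  i=4: ✓ (witness j=5)
  i=5: ✓ (witness j=5)
  i=6: ✓ (witness j=6)
Positions where it holds: {0, 1, 2, 3, 4, 5, 6} → 7.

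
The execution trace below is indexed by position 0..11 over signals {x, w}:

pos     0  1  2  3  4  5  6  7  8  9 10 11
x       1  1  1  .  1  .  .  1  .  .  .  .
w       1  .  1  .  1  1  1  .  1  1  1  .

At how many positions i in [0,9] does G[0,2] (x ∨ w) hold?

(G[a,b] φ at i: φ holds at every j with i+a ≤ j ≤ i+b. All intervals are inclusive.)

6

Evaluate at each i in [0,9]:
  i=0: ✓ (all of [0,2])
  i=1: ✗ (fails at j=3)
  i=2: ✗ (fails at j=3)
  i=3: ✗ (fails at j=3)
  i=4: ✓ (all of [4,6])
  i=5: ✓ (all of [5,7])
  i=6: ✓ (all of [6,8])
  i=7: ✓ (all of [7,9])
  i=8: ✓ (all of [8,10])
  i=9: ✗ (fails at j=11)
Positions where it holds: {0, 4, 5, 6, 7, 8} → 6.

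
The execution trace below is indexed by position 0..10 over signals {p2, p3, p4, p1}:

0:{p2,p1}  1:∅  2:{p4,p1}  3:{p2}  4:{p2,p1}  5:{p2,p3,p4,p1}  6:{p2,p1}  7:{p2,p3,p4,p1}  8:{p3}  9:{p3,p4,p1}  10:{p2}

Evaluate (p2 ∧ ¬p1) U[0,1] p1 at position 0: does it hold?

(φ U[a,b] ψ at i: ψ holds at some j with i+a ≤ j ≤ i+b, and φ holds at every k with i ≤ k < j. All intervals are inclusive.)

Need some j in [0,1] with p1, and (p2 ∧ ¬p1) at every k in [0,j-1].
  j=0: p1 holds; no prefix to check → satisfied.

True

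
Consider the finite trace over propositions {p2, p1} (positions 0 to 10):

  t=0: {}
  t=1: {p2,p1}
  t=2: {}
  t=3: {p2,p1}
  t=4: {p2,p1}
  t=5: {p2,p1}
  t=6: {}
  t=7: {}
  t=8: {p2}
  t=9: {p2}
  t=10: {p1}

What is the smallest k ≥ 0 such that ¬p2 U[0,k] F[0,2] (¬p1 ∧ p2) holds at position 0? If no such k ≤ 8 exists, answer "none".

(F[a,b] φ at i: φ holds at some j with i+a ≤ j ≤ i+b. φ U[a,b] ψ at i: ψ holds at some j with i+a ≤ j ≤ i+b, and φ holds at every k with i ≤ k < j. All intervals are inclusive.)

none

Need earliest j ≥ 0 with F[0,2] (¬p1 ∧ p2), and ¬p2 at every k in [0,j-1].
  j=0: rhs fails.
  j=1: rhs fails.
  j=2: rhs fails.
  j=3: rhs fails.
  j=4: rhs fails.
  j=5: rhs fails.
  j=6: rhs holds but lhs fails at k=1.
  j=7: rhs holds but lhs fails at k=1.
  j=8: rhs holds but lhs fails at k=1.
No witness within the range → none.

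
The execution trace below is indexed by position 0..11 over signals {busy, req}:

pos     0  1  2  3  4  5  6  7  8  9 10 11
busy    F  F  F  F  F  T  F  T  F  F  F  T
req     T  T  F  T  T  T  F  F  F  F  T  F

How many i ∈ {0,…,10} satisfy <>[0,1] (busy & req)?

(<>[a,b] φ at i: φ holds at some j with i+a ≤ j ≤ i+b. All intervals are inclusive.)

Evaluate at each i in [0,10]:
  i=0: ✗ (none in [0,1])
  i=1: ✗ (none in [1,2])
  i=2: ✗ (none in [2,3])
  i=3: ✗ (none in [3,4])
  i=4: ✓ (witness j=5)
  i=5: ✓ (witness j=5)
  i=6: ✗ (none in [6,7])
  i=7: ✗ (none in [7,8])
  i=8: ✗ (none in [8,9])
  i=9: ✗ (none in [9,10])
  i=10: ✗ (none in [10,11])
Positions where it holds: {4, 5} → 2.

2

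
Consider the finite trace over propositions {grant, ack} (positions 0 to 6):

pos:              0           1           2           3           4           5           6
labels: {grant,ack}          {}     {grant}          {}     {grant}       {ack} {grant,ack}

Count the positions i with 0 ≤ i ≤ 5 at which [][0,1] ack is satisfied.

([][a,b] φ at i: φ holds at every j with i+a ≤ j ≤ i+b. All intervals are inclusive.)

Evaluate at each i in [0,5]:
  i=0: ✗ (fails at j=1)
  i=1: ✗ (fails at j=1)
  i=2: ✗ (fails at j=2)
  i=3: ✗ (fails at j=3)
  i=4: ✗ (fails at j=4)
  i=5: ✓ (all of [5,6])
Positions where it holds: {5} → 1.

1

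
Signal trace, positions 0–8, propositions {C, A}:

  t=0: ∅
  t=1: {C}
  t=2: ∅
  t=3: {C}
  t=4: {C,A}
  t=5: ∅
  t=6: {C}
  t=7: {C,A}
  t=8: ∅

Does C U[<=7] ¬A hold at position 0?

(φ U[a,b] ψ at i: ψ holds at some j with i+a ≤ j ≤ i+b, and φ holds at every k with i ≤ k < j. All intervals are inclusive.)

Need some j in [0,7] with ¬A, and C at every k in [0,j-1].
  j=0: ¬A holds; no prefix to check → satisfied.

Holds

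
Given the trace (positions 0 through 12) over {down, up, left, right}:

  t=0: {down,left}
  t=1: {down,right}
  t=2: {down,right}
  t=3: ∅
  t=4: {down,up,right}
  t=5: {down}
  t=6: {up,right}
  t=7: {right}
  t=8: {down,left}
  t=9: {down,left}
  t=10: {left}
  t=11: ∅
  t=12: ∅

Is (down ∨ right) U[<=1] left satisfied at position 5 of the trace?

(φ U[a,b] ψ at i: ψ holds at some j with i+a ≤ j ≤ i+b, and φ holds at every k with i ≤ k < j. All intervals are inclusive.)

Need some j in [5,6] with left, and (down ∨ right) at every k in [5,j-1].
  j=5: left false.
  j=6: left false.
No j in the window works → until fails.

No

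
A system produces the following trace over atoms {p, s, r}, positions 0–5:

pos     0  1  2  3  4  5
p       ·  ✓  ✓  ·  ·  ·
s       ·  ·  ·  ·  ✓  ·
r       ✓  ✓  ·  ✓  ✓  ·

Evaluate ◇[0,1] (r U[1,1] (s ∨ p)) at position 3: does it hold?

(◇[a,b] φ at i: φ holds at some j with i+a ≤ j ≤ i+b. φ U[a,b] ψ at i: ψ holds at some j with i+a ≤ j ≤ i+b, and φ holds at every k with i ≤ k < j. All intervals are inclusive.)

Yes

Check (r U[1,1] (s ∨ p)) at each j in [3,4]:
  j=3: holds
  j=4: fails
Found at j=3 → formula holds.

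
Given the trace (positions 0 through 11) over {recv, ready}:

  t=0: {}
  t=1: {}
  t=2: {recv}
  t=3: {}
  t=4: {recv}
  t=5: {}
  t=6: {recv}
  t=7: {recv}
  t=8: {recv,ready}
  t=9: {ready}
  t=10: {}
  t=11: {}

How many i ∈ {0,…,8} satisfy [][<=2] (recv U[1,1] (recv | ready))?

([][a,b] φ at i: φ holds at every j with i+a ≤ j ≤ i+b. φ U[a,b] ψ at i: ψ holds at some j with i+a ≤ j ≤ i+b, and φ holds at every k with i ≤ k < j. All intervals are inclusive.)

1

Evaluate at each i in [0,8]:
  i=0: ✗ (fails at j=0)
  i=1: ✗ (fails at j=1)
  i=2: ✗ (fails at j=2)
  i=3: ✗ (fails at j=3)
  i=4: ✗ (fails at j=4)
  i=5: ✗ (fails at j=5)
  i=6: ✓ (all of [6,8])
  i=7: ✗ (fails at j=9)
  i=8: ✗ (fails at j=9)
Positions where it holds: {6} → 1.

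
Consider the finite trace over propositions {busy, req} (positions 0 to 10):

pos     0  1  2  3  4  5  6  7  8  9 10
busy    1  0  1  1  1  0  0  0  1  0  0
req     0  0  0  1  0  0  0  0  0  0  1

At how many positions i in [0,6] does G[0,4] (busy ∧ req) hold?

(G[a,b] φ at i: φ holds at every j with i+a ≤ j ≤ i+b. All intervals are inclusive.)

Evaluate at each i in [0,6]:
  i=0: ✗ (fails at j=0)
  i=1: ✗ (fails at j=1)
  i=2: ✗ (fails at j=2)
  i=3: ✗ (fails at j=4)
  i=4: ✗ (fails at j=4)
  i=5: ✗ (fails at j=5)
  i=6: ✗ (fails at j=6)
Positions where it holds: {} → 0.

0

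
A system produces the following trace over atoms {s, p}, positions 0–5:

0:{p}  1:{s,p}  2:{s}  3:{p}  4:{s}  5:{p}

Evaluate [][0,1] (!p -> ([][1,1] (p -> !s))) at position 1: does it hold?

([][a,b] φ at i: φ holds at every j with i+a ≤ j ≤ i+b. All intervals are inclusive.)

Check (!p -> ([][1,1] (p -> !s))) at every j in [1,2]:
  j=1: antecedent false → ✓
  j=2: antecedent true; consequent holds on [3,3] → ✓
All positions satisfy it → formula holds.

Yes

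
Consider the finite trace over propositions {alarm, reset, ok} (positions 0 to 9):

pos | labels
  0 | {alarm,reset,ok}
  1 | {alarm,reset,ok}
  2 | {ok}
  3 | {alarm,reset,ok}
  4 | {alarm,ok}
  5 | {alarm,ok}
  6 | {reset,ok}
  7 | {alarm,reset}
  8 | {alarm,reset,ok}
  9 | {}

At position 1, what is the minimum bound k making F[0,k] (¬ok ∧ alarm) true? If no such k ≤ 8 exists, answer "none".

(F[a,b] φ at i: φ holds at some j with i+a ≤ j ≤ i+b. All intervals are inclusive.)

6

Scan j = 1,2,… for (¬ok ∧ alarm):
  j=1: fails
  j=2: fails
  j=3: fails
  j=4: fails
  j=5: fails
  j=6: fails
  j=7: holds
First hit at j=7, so smallest k = 7-1 = 6.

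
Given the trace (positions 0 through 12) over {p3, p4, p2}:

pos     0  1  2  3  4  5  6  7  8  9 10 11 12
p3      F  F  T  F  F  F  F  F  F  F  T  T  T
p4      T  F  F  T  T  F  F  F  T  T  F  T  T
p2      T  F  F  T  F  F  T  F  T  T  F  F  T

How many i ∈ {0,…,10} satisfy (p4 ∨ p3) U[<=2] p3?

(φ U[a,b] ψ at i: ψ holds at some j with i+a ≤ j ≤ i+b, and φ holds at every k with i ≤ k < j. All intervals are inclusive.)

Evaluate at each i in [0,10]:
  i=0: ✗ (lhs fails at k=1 before rhs at j=2)
  i=1: ✗ (lhs fails at k=1 before rhs at j=2)
  i=2: ✓ (rhs at j=2)
  i=3: ✗ (no rhs in [3,5])
  i=4: ✗ (no rhs in [4,6])
  i=5: ✗ (no rhs in [5,7])
  i=6: ✗ (no rhs in [6,8])
  i=7: ✗ (no rhs in [7,9])
  i=8: ✓ (rhs at j=10; lhs holds on [8,9])
  i=9: ✓ (rhs at j=10; lhs holds on [9,9])
  i=10: ✓ (rhs at j=10)
Positions where it holds: {2, 8, 9, 10} → 4.

4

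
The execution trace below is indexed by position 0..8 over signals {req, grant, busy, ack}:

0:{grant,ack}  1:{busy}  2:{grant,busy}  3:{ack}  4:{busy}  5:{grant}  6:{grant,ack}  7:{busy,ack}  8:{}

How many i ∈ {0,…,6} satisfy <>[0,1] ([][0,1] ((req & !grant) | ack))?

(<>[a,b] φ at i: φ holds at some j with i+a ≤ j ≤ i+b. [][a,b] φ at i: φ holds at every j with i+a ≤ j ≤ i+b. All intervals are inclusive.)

2

Evaluate at each i in [0,6]:
  i=0: ✗ (none in [0,1])
  i=1: ✗ (none in [1,2])
  i=2: ✗ (none in [2,3])
  i=3: ✗ (none in [3,4])
  i=4: ✗ (none in [4,5])
  i=5: ✓ (witness j=6)
  i=6: ✓ (witness j=6)
Positions where it holds: {5, 6} → 2.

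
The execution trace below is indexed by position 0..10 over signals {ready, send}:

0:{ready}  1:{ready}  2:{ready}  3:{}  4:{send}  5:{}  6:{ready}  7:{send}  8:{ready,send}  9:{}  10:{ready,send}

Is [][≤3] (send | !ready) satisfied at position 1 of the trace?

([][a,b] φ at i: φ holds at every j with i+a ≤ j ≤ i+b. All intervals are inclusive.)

False

Check (send | !ready) at every j in [1,4]:
  j=1: false
  j=2: false
  j=3: true
  j=4: true
Fails at j=1 → formula fails.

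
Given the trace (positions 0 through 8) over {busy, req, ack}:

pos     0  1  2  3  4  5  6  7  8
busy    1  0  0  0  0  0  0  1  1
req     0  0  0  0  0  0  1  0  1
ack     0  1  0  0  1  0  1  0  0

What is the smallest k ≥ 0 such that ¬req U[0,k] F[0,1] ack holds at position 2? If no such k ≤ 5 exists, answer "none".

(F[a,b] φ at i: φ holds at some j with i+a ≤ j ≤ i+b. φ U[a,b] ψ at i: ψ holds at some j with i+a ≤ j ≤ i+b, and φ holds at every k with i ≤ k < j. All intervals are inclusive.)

1

Need earliest j ≥ 2 with F[0,1] ack, and ¬req at every k in [2,j-1].
  j=2: rhs fails.
  j=3: rhs holds; lhs holds on [2,2]. k = 1.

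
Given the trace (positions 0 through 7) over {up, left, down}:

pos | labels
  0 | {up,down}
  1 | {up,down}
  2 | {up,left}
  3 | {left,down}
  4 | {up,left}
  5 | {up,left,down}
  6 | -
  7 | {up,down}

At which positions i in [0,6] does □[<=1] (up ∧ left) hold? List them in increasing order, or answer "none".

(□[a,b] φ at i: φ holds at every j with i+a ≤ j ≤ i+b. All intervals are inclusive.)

4

Evaluate at each i in [0,6]:
  i=0: ✗ (fails at j=0)
  i=1: ✗ (fails at j=1)
  i=2: ✗ (fails at j=3)
  i=3: ✗ (fails at j=3)
  i=4: ✓ (all of [4,5])
  i=5: ✗ (fails at j=6)
  i=6: ✗ (fails at j=6)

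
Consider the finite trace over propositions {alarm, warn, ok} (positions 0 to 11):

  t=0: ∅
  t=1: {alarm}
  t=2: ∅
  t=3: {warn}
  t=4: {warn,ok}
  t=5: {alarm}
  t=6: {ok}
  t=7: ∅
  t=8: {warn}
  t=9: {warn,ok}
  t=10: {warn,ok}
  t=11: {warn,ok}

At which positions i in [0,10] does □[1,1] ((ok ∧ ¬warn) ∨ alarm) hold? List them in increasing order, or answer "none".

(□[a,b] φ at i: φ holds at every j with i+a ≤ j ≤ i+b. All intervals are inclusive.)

Evaluate at each i in [0,10]:
  i=0: ✓ (all of [1,1])
  i=1: ✗ (fails at j=2)
  i=2: ✗ (fails at j=3)
  i=3: ✗ (fails at j=4)
  i=4: ✓ (all of [5,5])
  i=5: ✓ (all of [6,6])
  i=6: ✗ (fails at j=7)
  i=7: ✗ (fails at j=8)
  i=8: ✗ (fails at j=9)
  i=9: ✗ (fails at j=10)
  i=10: ✗ (fails at j=11)

0, 4, 5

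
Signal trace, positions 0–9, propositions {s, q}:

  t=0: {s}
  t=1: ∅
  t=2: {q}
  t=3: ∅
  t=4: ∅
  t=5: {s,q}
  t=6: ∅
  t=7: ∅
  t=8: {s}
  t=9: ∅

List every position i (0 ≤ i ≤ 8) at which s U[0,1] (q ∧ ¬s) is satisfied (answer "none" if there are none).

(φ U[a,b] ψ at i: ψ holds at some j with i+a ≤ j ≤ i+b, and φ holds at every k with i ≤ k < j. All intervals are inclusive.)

Evaluate at each i in [0,8]:
  i=0: ✗ (no rhs in [0,1])
  i=1: ✗ (lhs fails at k=1 before rhs at j=2)
  i=2: ✓ (rhs at j=2)
  i=3: ✗ (no rhs in [3,4])
  i=4: ✗ (no rhs in [4,5])
  i=5: ✗ (no rhs in [5,6])
  i=6: ✗ (no rhs in [6,7])
  i=7: ✗ (no rhs in [7,8])
  i=8: ✗ (no rhs in [8,9])

2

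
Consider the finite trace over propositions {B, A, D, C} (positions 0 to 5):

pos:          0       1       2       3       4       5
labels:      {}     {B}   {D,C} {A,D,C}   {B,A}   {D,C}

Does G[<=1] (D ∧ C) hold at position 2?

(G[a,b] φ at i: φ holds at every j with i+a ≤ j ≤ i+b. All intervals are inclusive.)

True

Check (D ∧ C) at every j in [2,3]:
  j=2: true
  j=3: true
All positions satisfy it → formula holds.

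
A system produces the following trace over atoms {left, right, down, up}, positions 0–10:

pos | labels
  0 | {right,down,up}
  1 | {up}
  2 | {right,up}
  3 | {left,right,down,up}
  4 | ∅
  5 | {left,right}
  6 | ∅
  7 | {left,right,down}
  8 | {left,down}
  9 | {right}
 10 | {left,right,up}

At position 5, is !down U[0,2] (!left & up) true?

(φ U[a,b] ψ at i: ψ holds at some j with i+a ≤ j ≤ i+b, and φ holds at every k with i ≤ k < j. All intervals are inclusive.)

Does not hold

Need some j in [5,7] with (!left & up), and !down at every k in [5,j-1].
  j=5: (!left & up) false.
  j=6: (!left & up) false.
  j=7: (!left & up) false.
No j in the window works → until fails.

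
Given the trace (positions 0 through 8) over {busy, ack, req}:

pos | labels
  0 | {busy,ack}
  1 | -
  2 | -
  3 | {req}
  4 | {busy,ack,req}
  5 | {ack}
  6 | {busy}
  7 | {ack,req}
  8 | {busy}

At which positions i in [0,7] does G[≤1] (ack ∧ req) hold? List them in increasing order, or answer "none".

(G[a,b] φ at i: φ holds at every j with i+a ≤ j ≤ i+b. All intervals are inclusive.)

none

Evaluate at each i in [0,7]:
  i=0: ✗ (fails at j=0)
  i=1: ✗ (fails at j=1)
  i=2: ✗ (fails at j=2)
  i=3: ✗ (fails at j=3)
  i=4: ✗ (fails at j=5)
  i=5: ✗ (fails at j=5)
  i=6: ✗ (fails at j=6)
  i=7: ✗ (fails at j=8)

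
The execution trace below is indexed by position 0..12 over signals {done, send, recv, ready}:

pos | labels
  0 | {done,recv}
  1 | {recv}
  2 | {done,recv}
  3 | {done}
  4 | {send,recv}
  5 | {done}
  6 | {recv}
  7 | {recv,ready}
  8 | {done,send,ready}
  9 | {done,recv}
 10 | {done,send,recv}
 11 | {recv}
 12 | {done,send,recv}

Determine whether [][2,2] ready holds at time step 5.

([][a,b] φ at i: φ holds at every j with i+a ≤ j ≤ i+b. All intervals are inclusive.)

Holds

Check ready at every j in [7,7]:
  j=7: true
All positions satisfy it → formula holds.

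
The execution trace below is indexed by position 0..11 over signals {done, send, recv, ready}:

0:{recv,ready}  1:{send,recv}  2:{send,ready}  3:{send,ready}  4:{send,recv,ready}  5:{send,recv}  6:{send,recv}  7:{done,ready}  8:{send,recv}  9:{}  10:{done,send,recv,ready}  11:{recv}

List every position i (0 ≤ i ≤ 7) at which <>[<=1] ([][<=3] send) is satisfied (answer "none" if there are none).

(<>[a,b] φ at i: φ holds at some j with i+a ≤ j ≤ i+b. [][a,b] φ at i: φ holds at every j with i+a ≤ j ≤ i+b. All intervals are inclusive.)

Evaluate at each i in [0,7]:
  i=0: ✓ (witness j=1)
  i=1: ✓ (witness j=1)
  i=2: ✓ (witness j=2)
  i=3: ✓ (witness j=3)
  i=4: ✗ (none in [4,5])
  i=5: ✗ (none in [5,6])
  i=6: ✗ (none in [6,7])
  i=7: ✗ (none in [7,8])

0, 1, 2, 3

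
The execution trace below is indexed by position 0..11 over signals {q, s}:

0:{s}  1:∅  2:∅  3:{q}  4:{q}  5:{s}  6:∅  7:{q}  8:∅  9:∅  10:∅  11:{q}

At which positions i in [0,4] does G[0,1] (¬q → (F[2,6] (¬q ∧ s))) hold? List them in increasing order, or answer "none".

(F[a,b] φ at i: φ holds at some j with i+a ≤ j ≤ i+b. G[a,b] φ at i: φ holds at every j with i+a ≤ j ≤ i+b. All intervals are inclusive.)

0, 1, 2, 3

Evaluate at each i in [0,4]:
  i=0: ✓ (all of [0,1])
  i=1: ✓ (all of [1,2])
  i=2: ✓ (all of [2,3])
  i=3: ✓ (all of [3,4])
  i=4: ✗ (fails at j=5)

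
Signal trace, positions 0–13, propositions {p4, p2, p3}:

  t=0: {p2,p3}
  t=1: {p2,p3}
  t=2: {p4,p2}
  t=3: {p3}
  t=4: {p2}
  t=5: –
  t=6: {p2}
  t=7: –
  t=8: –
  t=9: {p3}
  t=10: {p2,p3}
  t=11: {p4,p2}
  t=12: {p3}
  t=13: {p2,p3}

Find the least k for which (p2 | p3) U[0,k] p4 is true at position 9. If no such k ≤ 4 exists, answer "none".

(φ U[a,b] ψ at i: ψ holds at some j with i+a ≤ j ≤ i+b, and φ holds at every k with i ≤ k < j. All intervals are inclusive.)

2

Need earliest j ≥ 9 with p4, and (p2 | p3) at every k in [9,j-1].
  j=9: rhs fails.
  j=10: rhs fails.
  j=11: rhs holds; lhs holds on [9,10]. k = 2.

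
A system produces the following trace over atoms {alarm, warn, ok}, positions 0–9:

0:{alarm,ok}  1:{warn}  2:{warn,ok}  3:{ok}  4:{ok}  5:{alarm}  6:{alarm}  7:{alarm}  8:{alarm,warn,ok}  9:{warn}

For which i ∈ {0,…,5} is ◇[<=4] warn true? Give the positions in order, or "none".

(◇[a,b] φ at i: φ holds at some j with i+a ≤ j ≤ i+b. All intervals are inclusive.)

0, 1, 2, 4, 5

Evaluate at each i in [0,5]:
  i=0: ✓ (witness j=1)
  i=1: ✓ (witness j=1)
  i=2: ✓ (witness j=2)
  i=3: ✗ (none in [3,7])
  i=4: ✓ (witness j=8)
  i=5: ✓ (witness j=8)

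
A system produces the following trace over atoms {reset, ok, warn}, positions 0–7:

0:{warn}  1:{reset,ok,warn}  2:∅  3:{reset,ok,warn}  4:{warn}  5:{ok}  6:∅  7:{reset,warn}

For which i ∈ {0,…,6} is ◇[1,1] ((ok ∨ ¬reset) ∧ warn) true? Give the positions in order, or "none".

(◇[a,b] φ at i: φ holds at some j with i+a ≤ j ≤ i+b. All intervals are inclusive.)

Evaluate at each i in [0,6]:
  i=0: ✓ (witness j=1)
  i=1: ✗ (none in [2,2])
  i=2: ✓ (witness j=3)
  i=3: ✓ (witness j=4)
  i=4: ✗ (none in [5,5])
  i=5: ✗ (none in [6,6])
  i=6: ✗ (none in [7,7])

0, 2, 3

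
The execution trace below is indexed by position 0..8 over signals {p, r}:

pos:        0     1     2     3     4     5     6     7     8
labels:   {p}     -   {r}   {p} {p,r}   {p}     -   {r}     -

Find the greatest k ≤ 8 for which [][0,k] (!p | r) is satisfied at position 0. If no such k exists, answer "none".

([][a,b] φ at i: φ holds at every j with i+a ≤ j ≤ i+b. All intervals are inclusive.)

none

(!p | r) must hold from j=0 onward; find where it first fails.
  j=0: fails → no k works.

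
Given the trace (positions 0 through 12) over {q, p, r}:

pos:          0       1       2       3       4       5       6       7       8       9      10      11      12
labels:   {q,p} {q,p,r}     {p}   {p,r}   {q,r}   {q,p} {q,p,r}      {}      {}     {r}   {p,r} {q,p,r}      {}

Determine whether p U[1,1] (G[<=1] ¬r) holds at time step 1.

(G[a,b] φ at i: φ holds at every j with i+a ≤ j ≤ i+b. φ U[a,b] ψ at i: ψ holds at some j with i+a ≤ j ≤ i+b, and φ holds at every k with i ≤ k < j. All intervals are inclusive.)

Need some j in [2,2] with G[<=1] ¬r, and p at every k in [1,j-1].
  j=2: G[<=1] ¬r — fails at 3.
No j in the window works → until fails.

Does not hold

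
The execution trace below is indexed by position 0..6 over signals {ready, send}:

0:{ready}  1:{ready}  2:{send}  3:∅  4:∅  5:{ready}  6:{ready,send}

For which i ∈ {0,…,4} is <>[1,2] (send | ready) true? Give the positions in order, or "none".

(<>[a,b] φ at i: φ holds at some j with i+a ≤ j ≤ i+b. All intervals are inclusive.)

Evaluate at each i in [0,4]:
  i=0: ✓ (witness j=1)
  i=1: ✓ (witness j=2)
  i=2: ✗ (none in [3,4])
  i=3: ✓ (witness j=5)
  i=4: ✓ (witness j=5)

0, 1, 3, 4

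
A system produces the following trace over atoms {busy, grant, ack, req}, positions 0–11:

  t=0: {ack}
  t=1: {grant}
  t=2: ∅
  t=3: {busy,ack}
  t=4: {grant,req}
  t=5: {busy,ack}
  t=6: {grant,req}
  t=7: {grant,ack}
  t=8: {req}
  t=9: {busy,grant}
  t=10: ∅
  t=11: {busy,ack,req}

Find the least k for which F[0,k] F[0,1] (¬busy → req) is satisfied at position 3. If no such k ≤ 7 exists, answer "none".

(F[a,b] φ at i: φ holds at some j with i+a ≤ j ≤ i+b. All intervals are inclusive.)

Scan j = 3,4,… for F[0,1] (¬busy → req):
  j=3: holds
First hit at j=3, so smallest k = 3-3 = 0.

0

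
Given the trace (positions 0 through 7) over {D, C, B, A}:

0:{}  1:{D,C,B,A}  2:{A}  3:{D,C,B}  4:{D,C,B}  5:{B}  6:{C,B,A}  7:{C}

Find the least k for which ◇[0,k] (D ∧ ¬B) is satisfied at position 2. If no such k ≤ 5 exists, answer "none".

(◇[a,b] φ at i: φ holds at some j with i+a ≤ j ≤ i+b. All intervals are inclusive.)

none

Scan j = 2,3,… for (D ∧ ¬B):
  j=2: fails
  j=3: fails
  j=4: fails
  j=5: fails
  j=6: fails
  j=7: fails
No j in [2,7] satisfies it → none.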